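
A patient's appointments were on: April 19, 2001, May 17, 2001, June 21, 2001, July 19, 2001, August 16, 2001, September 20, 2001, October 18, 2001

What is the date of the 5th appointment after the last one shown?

These are Thursdays at 28- or 35-day spacing (28, 35, 28, 28, 35, 28).
The pattern: 3rd Thursday of the month.
November 2001 — 3rd Thursday is November 15, 2001.
December 2001 — 3rd Thursday is December 20, 2001.
3rd Thursday of January 2002: January 17, 2002.
February 2002 — 3rd Thursday is February 21, 2002.
March 2002 — 3rd Thursday is March 21, 2002.

March 21, 2002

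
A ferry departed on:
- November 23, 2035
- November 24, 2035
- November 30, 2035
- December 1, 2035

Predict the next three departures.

Gaps: 1, 6, 1 days — not constant, but cyclic with period 2.
The events fall on every Friday and Saturday.
The following Friday is December 7, 2035.
The following Saturday is December 8, 2035.
The following Friday is December 14, 2035.

December 7, 2035; December 8, 2035; December 14, 2035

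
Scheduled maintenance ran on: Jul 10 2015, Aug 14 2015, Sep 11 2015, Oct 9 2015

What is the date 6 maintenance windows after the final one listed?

Apr 8 2016

These are Fridays at 28- or 35-day spacing (35, 28, 28).
The pattern: 2nd Friday of the month.
November 2015 — 2nd Friday is Nov 13 2015.
2nd Friday of December 2015: Dec 11 2015.
2nd Friday of January 2016: Jan 8 2016.
2nd Friday of February 2016: Feb 12 2016.
March 2016 — 2nd Friday is Mar 11 2016.
April 2016 — 2nd Friday is Apr 8 2016.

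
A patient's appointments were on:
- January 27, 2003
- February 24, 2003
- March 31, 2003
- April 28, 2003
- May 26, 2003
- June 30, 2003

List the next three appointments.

July 28, 2003; August 25, 2003; September 29, 2003

All Mondays; the gaps (28, 35, 28, 28, 35) vary with month length.
This is the last Monday of each month.
July 2003 ends with Monday July 28, 2003.
August 2003 ends with Monday August 25, 2003.
September 2003 ends with Monday September 29, 2003.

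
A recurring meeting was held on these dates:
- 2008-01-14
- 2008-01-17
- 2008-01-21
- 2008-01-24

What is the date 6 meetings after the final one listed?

Every event lands on a Monday or Thursday (gaps cycle 3, 4, 3).
So the schedule is: every Monday and Thursday.
The following Monday is 2008-01-28.
Next Thursday: 2008-01-31.
Next Monday: 2008-02-04.
Next Thursday: 2008-02-07.
Next Monday: 2008-02-11.
The following Thursday is 2008-02-14.

2008-02-14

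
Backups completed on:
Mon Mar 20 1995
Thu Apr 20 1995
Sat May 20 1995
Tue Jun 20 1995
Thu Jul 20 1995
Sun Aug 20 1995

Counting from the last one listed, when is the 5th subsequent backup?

Each date is the 20th; the gaps (31, 30, 31, 30, 31) track the month lengths.
The rule is the 20th of each month.
Next: September 1995 → Wed Sep 20 1995.
Next: October 1995 → Fri Oct 20 1995.
Next: November 1995 → Mon Nov 20 1995.
Next: December 1995 → Wed Dec 20 1995.
Next: January 1996 → Sat Jan 20 1996.

Sat Jan 20 1996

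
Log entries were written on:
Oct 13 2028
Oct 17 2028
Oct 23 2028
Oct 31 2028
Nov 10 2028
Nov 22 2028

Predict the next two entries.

Dec 6 2028, Dec 22 2028

Intervals are 4, 6, 8, 10, 12 days — an arithmetic progression with common difference 2.
Next gap: 14 days. Nov 22 2028 + 14 days = Dec 6 2028.
Next gap: 16 days. Dec 6 2028 + 16 days = Dec 22 2028.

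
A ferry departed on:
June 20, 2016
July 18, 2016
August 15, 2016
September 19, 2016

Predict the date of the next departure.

October 17, 2016

These are Mondays at 28- or 35-day spacing (28, 28, 35).
The pattern: 3rd Monday of the month.
3rd Monday of October 2016: October 17, 2016.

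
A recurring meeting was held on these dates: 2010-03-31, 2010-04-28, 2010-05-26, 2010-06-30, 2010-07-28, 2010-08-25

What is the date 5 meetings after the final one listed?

2011-01-26

All Wednesdays; the gaps (28, 28, 35, 28, 28) vary with month length.
This is the last Wednesday of each month.
September 2010 ends with Wednesday 2010-09-29.
October 2010 ends with Wednesday 2010-10-27.
Last Wednesday of November 2010: 2010-11-24.
Last Wednesday of December 2010: 2010-12-29.
January 2011 ends with Wednesday 2011-01-26.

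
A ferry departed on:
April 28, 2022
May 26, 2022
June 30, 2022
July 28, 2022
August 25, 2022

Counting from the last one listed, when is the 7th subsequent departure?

March 30, 2023

Every date is a Thursday; gaps 28, 35, 28, 28 days.
Each is the last Thursday of its month (at least one falls on the 29th or later, ruling out '4th Thursday').
September 2022 ends with Thursday September 29, 2022.
October 2022 ends with Thursday October 27, 2022.
Last Thursday of November 2022: November 24, 2022.
December 2022 ends with Thursday December 29, 2022.
January 2023 ends with Thursday January 26, 2023.
February 2023 ends with Thursday February 23, 2023.
March 2023 ends with Thursday March 30, 2023.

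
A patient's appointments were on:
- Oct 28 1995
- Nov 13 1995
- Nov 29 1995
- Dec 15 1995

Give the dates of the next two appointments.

Dec 31 1995, Jan 16 1996

Every event comes 16 days after the last (16, 16, 16).
Dec 15 1995 + 16 days = Dec 31 1995.
Dec 31 1995 + 16 days = Jan 16 1996.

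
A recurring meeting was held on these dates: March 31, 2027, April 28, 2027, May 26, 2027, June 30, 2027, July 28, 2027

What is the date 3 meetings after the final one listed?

Every date is a Wednesday; gaps 28, 28, 35, 28 days.
Each is the last Wednesday of its month (at least one falls on the 29th or later, ruling out '4th Wednesday').
Last Wednesday of August 2027: August 25, 2027.
September 2027 ends with Wednesday September 29, 2027.
October 2027 ends with Wednesday October 27, 2027.

October 27, 2027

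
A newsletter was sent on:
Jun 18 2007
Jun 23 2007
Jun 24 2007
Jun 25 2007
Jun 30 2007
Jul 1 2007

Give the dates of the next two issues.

Jul 2 2007, Jul 7 2007

Every event lands on a Monday or Saturday or Sunday (gaps cycle 5, 1, 1, 5, 1).
So the schedule is: every Monday, Saturday and Sunday.
Next Monday: Jul 2 2007.
The following Saturday is Jul 7 2007.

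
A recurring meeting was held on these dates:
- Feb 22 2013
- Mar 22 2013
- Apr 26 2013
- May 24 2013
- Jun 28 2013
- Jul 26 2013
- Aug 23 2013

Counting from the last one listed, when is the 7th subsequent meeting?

All dates are Fridays, 28, 35, 28, 35, 28, 28 days apart.
Specifically, the 4th Friday of each month.
4th Friday of September 2013: Sep 27 2013.
4th Friday of October 2013: Oct 25 2013.
November 2013 — 4th Friday is Nov 22 2013.
December 2013 — 4th Friday is Dec 27 2013.
4th Friday of January 2014: Jan 24 2014.
February 2014 — 4th Friday is Feb 28 2014.
4th Friday of March 2014: Mar 28 2014.

Mar 28 2014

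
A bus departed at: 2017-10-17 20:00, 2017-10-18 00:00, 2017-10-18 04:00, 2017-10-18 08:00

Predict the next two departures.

Gaps: 4, 4, 4 hours — each event is 4 hours after the previous one.
2017-10-18 08:00 + 4 h = 2017-10-18 12:00.
2017-10-18 12:00 + 4 h = 2017-10-18 16:00.

2017-10-18 12:00, 2017-10-18 16:00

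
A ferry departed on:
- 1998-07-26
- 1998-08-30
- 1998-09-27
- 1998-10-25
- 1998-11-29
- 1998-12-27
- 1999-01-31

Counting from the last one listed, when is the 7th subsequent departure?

These are Sundays with 35, 28, 28, 35, 28, 35-day gaps.
Each is the final Sunday of its month — 1998-08-30 is past the 28th, so '4th Sunday' doesn't fit.
February 1999 ends with Sunday 1999-02-28.
Last Sunday of March 1999: 1999-03-28.
April 1999 ends with Sunday 1999-04-25.
May 1999 ends with Sunday 1999-05-30.
Last Sunday of June 1999: 1999-06-27.
Last Sunday of July 1999: 1999-07-25.
Last Sunday of August 1999: 1999-08-29.

1999-08-29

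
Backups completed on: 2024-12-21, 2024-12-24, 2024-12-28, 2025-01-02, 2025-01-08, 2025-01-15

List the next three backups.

Intervals are 3, 4, 5, 6, 7 days — an arithmetic progression with common difference 1.
Next gap: 8 days. 2025-01-15 + 8 days = 2025-01-23.
Next gap: 9 days. 2025-01-23 + 9 days = 2025-02-01.
Next gap: 10 days. 2025-02-01 + 10 days = 2025-02-11.

2025-01-23, 2025-02-01, 2025-02-11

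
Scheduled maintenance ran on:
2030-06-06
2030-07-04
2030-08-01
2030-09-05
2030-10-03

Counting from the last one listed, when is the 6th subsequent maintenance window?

2031-04-03

These are Thursdays at 28- or 35-day spacing (28, 28, 35, 28).
The pattern: 1st Thursday of the month.
November 2030 — 1st Thursday is 2030-11-07.
1st Thursday of December 2030: 2030-12-05.
1st Thursday of January 2031: 2031-01-02.
February 2031 — 1st Thursday is 2031-02-06.
March 2031 — 1st Thursday is 2031-03-06.
April 2031 — 1st Thursday is 2031-04-03.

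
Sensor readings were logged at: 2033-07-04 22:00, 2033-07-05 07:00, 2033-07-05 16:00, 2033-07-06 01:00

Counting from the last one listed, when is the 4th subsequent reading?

Spacing: 9, 9, 9 h — constant 9 h.
2033-07-06 01:00 + 9 h = 2033-07-06 10:00.
2033-07-06 10:00 + 9 h = 2033-07-06 19:00.
2033-07-06 19:00 + 9 h = 2033-07-07 04:00.
2033-07-07 04:00 + 9 h = 2033-07-07 13:00.

2033-07-07 13:00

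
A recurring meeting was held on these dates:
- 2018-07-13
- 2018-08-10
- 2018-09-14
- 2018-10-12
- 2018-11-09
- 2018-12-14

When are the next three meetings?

Gaps: 28, 35, 28, 28, 35 days — a mix of 28 and 35. Every date is a Friday.
Each is the 2nd Friday of its month.
2nd Friday of January 2019: 2019-01-11.
February 2019 — 2nd Friday is 2019-02-08.
2nd Friday of March 2019: 2019-03-08.

2019-01-11, 2019-02-08, 2019-03-08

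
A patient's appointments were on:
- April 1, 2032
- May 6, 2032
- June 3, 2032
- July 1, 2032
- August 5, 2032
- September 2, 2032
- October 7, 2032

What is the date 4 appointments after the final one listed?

February 3, 2033

All dates are Thursdays, 35, 28, 28, 35, 28, 35 days apart.
Specifically, the 1st Thursday of each month.
1st Thursday of November 2032: November 4, 2032.
December 2032 — 1st Thursday is December 2, 2032.
January 2033 — 1st Thursday is January 6, 2033.
February 2033 — 1st Thursday is February 3, 2033.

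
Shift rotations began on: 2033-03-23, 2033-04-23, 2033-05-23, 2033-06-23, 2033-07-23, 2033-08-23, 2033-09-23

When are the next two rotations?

Gaps: 31, 30, 31, 30, 31, 31 days — not constant. Every event is on the 23rd of the month.
Pattern: the 23rd of each month.
October 2033: 2033-10-23.
November 2033: 2033-11-23.

2033-10-23, 2033-11-23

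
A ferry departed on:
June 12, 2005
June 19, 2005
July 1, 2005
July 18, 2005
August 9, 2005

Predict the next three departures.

September 5, 2005; October 7, 2005; November 13, 2005

The spacing grows by 5 each time: 7, 12, 17, 22 days.
Next gap: 27 days. August 9, 2005 + 27 days = September 5, 2005.
Next gap: 32 days. September 5, 2005 + 32 days = October 7, 2005.
Next gap: 37 days. October 7, 2005 + 37 days = November 13, 2005.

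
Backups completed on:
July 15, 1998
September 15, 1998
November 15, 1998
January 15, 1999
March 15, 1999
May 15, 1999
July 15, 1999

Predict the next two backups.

The day-of-month is always 15 (62, 61, 61, 59, 61, 61 days between events).
So this recurs on the 15th of every 2 months.
Next: September 1999 → September 15, 1999.
Next: November 1999 → November 15, 1999.

September 15, 1999; November 15, 1999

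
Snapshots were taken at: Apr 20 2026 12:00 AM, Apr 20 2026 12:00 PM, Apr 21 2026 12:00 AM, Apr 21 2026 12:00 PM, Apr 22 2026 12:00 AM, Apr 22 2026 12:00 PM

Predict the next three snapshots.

Gaps: 12, 12, 12, 12, 12 hours — each event is 12 hours after the previous one.
Apr 22 2026 12:00 PM + 12 h = Apr 23 2026 12:00 AM.
Apr 23 2026 12:00 AM + 12 h = Apr 23 2026 12:00 PM.
Apr 23 2026 12:00 PM + 12 h = Apr 24 2026 12:00 AM.

Apr 23 2026 12:00 AM, Apr 23 2026 12:00 PM, Apr 24 2026 12:00 AM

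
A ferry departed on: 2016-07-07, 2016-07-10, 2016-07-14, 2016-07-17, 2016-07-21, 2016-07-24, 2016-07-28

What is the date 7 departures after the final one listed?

The gap pattern 3, 4, 3, 4, 3, 4 repeats every 2 events.
These are the Thursdays and Sundays of each week.
Next Sunday: 2016-07-31.
The following Thursday is 2016-08-04.
Next Sunday: 2016-08-07.
Next Thursday: 2016-08-11.
Next Sunday: 2016-08-14.
Next Thursday: 2016-08-18.
Next Sunday: 2016-08-21.

2016-08-21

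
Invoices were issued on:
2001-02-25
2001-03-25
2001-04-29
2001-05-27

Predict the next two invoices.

Every date is a Sunday; gaps 28, 35, 28 days.
Each is the last Sunday of its month (at least one falls on the 29th or later, ruling out '4th Sunday').
June 2001 ends with Sunday 2001-06-24.
July 2001 ends with Sunday 2001-07-29.

2001-06-24, 2001-07-29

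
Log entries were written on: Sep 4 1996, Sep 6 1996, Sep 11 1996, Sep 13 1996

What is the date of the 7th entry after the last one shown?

Oct 9 1996

The gap pattern 2, 5, 2 repeats every 2 events.
These are the Wednesdays and Fridays of each week.
Next Wednesday: Sep 18 1996.
Next Friday: Sep 20 1996.
Next Wednesday: Sep 25 1996.
Next Friday: Sep 27 1996.
The following Wednesday is Oct 2 1996.
Next Friday: Oct 4 1996.
Next Wednesday: Oct 9 1996.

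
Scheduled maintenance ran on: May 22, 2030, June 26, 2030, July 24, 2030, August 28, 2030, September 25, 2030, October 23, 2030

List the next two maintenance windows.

All dates are Wednesdays, 35, 28, 35, 28, 28 days apart.
Specifically, the 4th Wednesday of each month.
4th Wednesday of November 2030: November 27, 2030.
December 2030 — 4th Wednesday is December 25, 2030.

November 27, 2030; December 25, 2030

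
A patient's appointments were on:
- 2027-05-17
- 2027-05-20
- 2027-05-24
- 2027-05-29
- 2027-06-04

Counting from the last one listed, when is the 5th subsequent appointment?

2027-07-19

The spacing grows by 1 each time: 3, 4, 5, 6 days.
Next gap: 7 days. 2027-06-04 + 7 days = 2027-06-11.
Next gap: 8 days. 2027-06-11 + 8 days = 2027-06-19.
Next gap: 9 days. 2027-06-19 + 9 days = 2027-06-28.
Next gap: 10 days. 2027-06-28 + 10 days = 2027-07-08.
Next gap: 11 days. 2027-07-08 + 11 days = 2027-07-19.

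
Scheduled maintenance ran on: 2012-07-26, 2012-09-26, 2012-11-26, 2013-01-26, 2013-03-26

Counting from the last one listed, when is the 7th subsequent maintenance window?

2014-05-26

The day-of-month is always 26 (62, 61, 61, 59 days between events).
So this recurs on the 26th of every 2 months.
May 2013: 2013-05-26.
Next: July 2013 → 2013-07-26.
September 2013: 2013-09-26.
Next: November 2013 → 2013-11-26.
Next: January 2014 → 2014-01-26.
Next: March 2014 → 2014-03-26.
May 2014: 2014-05-26.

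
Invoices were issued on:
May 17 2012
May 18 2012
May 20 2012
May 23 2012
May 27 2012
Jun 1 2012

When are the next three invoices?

Jun 7 2012, Jun 14 2012, Jun 22 2012

The spacing grows by 1 each time: 1, 2, 3, 4, 5 days.
Next gap: 6 days. Jun 1 2012 + 6 days = Jun 7 2012.
Next gap: 7 days. Jun 7 2012 + 7 days = Jun 14 2012.
Next gap: 8 days. Jun 14 2012 + 8 days = Jun 22 2012.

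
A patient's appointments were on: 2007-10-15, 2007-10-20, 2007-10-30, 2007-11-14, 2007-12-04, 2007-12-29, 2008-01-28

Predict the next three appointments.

2008-03-03, 2008-04-12, 2008-05-27

Gaps: 5, 10, 15, 20, 25, 30 days — each gap is 5 larger than the previous one.
Next gap: 35 days. 2008-01-28 + 35 days = 2008-03-03.
Next gap: 40 days. 2008-03-03 + 40 days = 2008-04-12.
Next gap: 45 days. 2008-04-12 + 45 days = 2008-05-27.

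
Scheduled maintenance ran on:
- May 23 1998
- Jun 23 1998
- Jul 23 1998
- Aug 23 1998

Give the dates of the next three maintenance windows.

Sep 23 1998, Oct 23 1998, Nov 23 1998

Gaps: 31, 30, 31 days — not constant. Every event is on the 23rd of the month.
Pattern: the 23rd of each month.
September 1998: Sep 23 1998.
Next: October 1998 → Oct 23 1998.
November 1998: Nov 23 1998.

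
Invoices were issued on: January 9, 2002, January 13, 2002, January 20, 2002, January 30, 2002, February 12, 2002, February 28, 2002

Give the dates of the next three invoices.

March 19, 2002; April 10, 2002; May 5, 2002

The spacing grows by 3 each time: 4, 7, 10, 13, 16 days.
Next gap: 19 days. February 28, 2002 + 19 days = March 19, 2002.
Next gap: 22 days. March 19, 2002 + 22 days = April 10, 2002.
Next gap: 25 days. April 10, 2002 + 25 days = May 5, 2002.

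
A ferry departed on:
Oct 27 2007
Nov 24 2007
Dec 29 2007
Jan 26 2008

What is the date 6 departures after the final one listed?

Jul 26 2008

Every date is a Saturday; gaps 28, 35, 28 days.
Each is the last Saturday of its month (at least one falls on the 29th or later, ruling out '4th Saturday').
Last Saturday of February 2008: Feb 23 2008.
March 2008 ends with Saturday Mar 29 2008.
April 2008 ends with Saturday Apr 26 2008.
May 2008 ends with Saturday May 31 2008.
June 2008 ends with Saturday Jun 28 2008.
July 2008 ends with Saturday Jul 26 2008.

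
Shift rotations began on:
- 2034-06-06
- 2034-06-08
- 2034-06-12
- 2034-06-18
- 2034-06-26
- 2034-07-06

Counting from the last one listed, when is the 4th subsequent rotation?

Intervals are 2, 4, 6, 8, 10 days — an arithmetic progression with common difference 2.
Next gap: 12 days. 2034-07-06 + 12 days = 2034-07-18.
Next gap: 14 days. 2034-07-18 + 14 days = 2034-08-01.
Next gap: 16 days. 2034-08-01 + 16 days = 2034-08-17.
Next gap: 18 days. 2034-08-17 + 18 days = 2034-09-04.

2034-09-04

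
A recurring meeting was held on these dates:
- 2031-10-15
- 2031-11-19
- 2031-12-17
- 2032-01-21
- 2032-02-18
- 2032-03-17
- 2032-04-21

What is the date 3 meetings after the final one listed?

Gaps: 35, 28, 35, 28, 28, 35 days — a mix of 28 and 35. Every date is a Wednesday.
Each is the 3rd Wednesday of its month.
May 2032 — 3rd Wednesday is 2032-05-19.
June 2032 — 3rd Wednesday is 2032-06-16.
3rd Wednesday of July 2032: 2032-07-21.

2032-07-21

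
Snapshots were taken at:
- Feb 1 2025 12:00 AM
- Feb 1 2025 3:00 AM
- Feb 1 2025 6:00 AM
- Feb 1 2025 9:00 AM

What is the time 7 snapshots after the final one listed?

Feb 2 2025 6:00 AM

Gaps: 3, 3, 3 hours — each event is 3 hours after the previous one.
Feb 1 2025 9:00 AM + 3 h = Feb 1 2025 12:00 PM.
Feb 1 2025 12:00 PM + 3 h = Feb 1 2025 3:00 PM.
Feb 1 2025 3:00 PM + 3 h = Feb 1 2025 6:00 PM.
Feb 1 2025 6:00 PM + 3 h = Feb 1 2025 9:00 PM.
Feb 1 2025 9:00 PM + 3 h = Feb 2 2025 12:00 AM.
Feb 2 2025 12:00 AM + 3 h = Feb 2 2025 3:00 AM.
Feb 2 2025 3:00 AM + 3 h = Feb 2 2025 6:00 AM.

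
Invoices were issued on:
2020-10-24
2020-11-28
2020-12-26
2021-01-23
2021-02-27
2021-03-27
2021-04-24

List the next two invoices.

All dates are Saturdays, 35, 28, 28, 35, 28, 28 days apart.
Specifically, the 4th Saturday of each month.
4th Saturday of May 2021: 2021-05-22.
4th Saturday of June 2021: 2021-06-26.

2021-05-22, 2021-06-26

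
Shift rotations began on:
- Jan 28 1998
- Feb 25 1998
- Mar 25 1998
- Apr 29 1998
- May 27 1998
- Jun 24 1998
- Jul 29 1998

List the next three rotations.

Every date is a Wednesday; gaps 28, 28, 35, 28, 28, 35 days.
Each is the last Wednesday of its month (at least one falls on the 29th or later, ruling out '4th Wednesday').
August 1998 ends with Wednesday Aug 26 1998.
Last Wednesday of September 1998: Sep 30 1998.
October 1998 ends with Wednesday Oct 28 1998.

Aug 26 1998, Sep 30 1998, Oct 28 1998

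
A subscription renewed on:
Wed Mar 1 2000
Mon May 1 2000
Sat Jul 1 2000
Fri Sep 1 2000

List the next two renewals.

Wed Nov 1 2000, Mon Jan 1 2001

Gaps: 61, 61, 62 days — not constant. Every event is on the 1st of the month.
Pattern: the 1st of every 2 months.
November 2000: Wed Nov 1 2000.
January 2001: Mon Jan 1 2001.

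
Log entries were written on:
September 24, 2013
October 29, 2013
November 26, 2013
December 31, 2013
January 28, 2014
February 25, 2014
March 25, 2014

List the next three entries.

Every date is a Tuesday; gaps 35, 28, 35, 28, 28, 28 days.
Each is the last Tuesday of its month (at least one falls on the 29th or later, ruling out '4th Tuesday').
April 2014 ends with Tuesday April 29, 2014.
Last Tuesday of May 2014: May 27, 2014.
Last Tuesday of June 2014: June 24, 2014.

April 29, 2014; May 27, 2014; June 24, 2014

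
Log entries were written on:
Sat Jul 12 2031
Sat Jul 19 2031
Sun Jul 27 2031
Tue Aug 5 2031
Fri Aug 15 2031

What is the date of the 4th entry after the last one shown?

Sat Oct 4 2031

Intervals are 7, 8, 9, 10 days — an arithmetic progression with common difference 1.
Next gap: 11 days. Fri Aug 15 2031 + 11 days = Tue Aug 26 2031.
Next gap: 12 days. Tue Aug 26 2031 + 12 days = Sun Sep 7 2031.
Next gap: 13 days. Sun Sep 7 2031 + 13 days = Sat Sep 20 2031.
Next gap: 14 days. Sat Sep 20 2031 + 14 days = Sat Oct 4 2031.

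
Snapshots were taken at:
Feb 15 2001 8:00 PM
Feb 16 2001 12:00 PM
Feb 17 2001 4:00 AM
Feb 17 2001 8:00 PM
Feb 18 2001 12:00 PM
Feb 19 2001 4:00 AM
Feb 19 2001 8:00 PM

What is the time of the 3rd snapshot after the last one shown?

The interval is a steady 16 hours (16, 16, 16, 16, 16, 16).
Feb 19 2001 8:00 PM + 16 h = Feb 20 2001 12:00 PM.
Feb 20 2001 12:00 PM + 16 h = Feb 21 2001 4:00 AM.
Feb 21 2001 4:00 AM + 16 h = Feb 21 2001 8:00 PM.

Feb 21 2001 8:00 PM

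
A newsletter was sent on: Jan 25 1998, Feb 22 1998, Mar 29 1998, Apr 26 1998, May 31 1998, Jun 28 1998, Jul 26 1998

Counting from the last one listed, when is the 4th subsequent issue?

Every date is a Sunday; gaps 28, 35, 28, 35, 28, 28 days.
Each is the last Sunday of its month (at least one falls on the 29th or later, ruling out '4th Sunday').
Last Sunday of August 1998: Aug 30 1998.
September 1998 ends with Sunday Sep 27 1998.
October 1998 ends with Sunday Oct 25 1998.
Last Sunday of November 1998: Nov 29 1998.

Nov 29 1998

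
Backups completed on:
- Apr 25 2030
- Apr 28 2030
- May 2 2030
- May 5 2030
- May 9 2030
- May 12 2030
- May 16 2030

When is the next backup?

May 19 2030

Gaps: 3, 4, 3, 4, 3, 4 days — not constant, but cyclic with period 2.
The events fall on every Thursday and Sunday.
The following Sunday is May 19 2030.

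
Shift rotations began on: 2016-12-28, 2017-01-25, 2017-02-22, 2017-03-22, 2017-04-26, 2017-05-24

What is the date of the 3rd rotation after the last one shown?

2017-08-23

These are Wednesdays at 28- or 35-day spacing (28, 28, 28, 35, 28).
The pattern: 4th Wednesday of the month.
4th Wednesday of June 2017: 2017-06-28.
July 2017 — 4th Wednesday is 2017-07-26.
August 2017 — 4th Wednesday is 2017-08-23.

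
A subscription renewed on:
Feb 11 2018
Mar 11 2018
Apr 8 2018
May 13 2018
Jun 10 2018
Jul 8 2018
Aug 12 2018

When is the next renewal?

Gaps: 28, 28, 35, 28, 28, 35 days — a mix of 28 and 35. Every date is a Sunday.
Each is the 2nd Sunday of its month.
September 2018 — 2nd Sunday is Sep 9 2018.

Sep 9 2018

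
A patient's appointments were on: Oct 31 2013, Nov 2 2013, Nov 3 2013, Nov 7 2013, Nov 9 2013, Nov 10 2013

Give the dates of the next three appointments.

The gap pattern 2, 1, 4, 2, 1 repeats every 3 events.
These are the Thursdays, Saturdays and Sundays of each week.
Next Thursday: Nov 14 2013.
Next Saturday: Nov 16 2013.
Next Sunday: Nov 17 2013.

Nov 14 2013, Nov 16 2013, Nov 17 2013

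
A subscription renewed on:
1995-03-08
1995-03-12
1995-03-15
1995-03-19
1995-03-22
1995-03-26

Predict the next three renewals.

The gap pattern 4, 3, 4, 3, 4 repeats every 2 events.
These are the Wednesdays and Sundays of each week.
The following Wednesday is 1995-03-29.
Next Sunday: 1995-04-02.
Next Wednesday: 1995-04-05.

1995-03-29, 1995-04-02, 1995-04-05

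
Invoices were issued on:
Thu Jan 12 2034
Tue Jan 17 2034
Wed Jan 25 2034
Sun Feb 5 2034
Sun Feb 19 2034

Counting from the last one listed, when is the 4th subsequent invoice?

The spacing grows by 3 each time: 5, 8, 11, 14 days.
Next gap: 17 days. Sun Feb 19 2034 + 17 days = Wed Mar 8 2034.
Next gap: 20 days. Wed Mar 8 2034 + 20 days = Tue Mar 28 2034.
Next gap: 23 days. Tue Mar 28 2034 + 23 days = Thu Apr 20 2034.
Next gap: 26 days. Thu Apr 20 2034 + 26 days = Tue May 16 2034.

Tue May 16 2034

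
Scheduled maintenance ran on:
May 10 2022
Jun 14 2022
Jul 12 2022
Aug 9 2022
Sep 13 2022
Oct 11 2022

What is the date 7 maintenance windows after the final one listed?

These are Tuesdays at 28- or 35-day spacing (35, 28, 28, 35, 28).
The pattern: 2nd Tuesday of the month.
2nd Tuesday of November 2022: Nov 8 2022.
2nd Tuesday of December 2022: Dec 13 2022.
2nd Tuesday of January 2023: Jan 10 2023.
February 2023 — 2nd Tuesday is Feb 14 2023.
2nd Tuesday of March 2023: Mar 14 2023.
April 2023 — 2nd Tuesday is Apr 11 2023.
May 2023 — 2nd Tuesday is May 9 2023.

May 9 2023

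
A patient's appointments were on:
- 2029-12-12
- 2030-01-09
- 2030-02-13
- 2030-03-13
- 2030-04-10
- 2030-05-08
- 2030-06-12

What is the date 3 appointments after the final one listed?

These are Wednesdays at 28- or 35-day spacing (28, 35, 28, 28, 28, 35).
The pattern: 2nd Wednesday of the month.
2nd Wednesday of July 2030: 2030-07-10.
2nd Wednesday of August 2030: 2030-08-14.
2nd Wednesday of September 2030: 2030-09-11.

2030-09-11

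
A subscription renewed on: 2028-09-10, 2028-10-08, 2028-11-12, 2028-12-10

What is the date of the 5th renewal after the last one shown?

2029-05-13

These are Sundays at 28- or 35-day spacing (28, 35, 28).
The pattern: 2nd Sunday of the month.
January 2029 — 2nd Sunday is 2029-01-14.
February 2029 — 2nd Sunday is 2029-02-11.
2nd Sunday of March 2029: 2029-03-11.
April 2029 — 2nd Sunday is 2029-04-08.
2nd Sunday of May 2029: 2029-05-13.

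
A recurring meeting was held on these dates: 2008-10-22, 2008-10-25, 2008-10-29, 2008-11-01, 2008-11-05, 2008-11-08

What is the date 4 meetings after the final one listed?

Gaps: 3, 4, 3, 4, 3 days — not constant, but cyclic with period 2.
The events fall on every Wednesday and Saturday.
Next Wednesday: 2008-11-12.
Next Saturday: 2008-11-15.
Next Wednesday: 2008-11-19.
The following Saturday is 2008-11-22.

2008-11-22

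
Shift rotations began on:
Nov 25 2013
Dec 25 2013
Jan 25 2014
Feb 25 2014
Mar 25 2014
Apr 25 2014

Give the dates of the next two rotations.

May 25 2014, Jun 25 2014

The day-of-month is always 25 (30, 31, 31, 28, 31 days between events).
So this recurs on the 25th of each month.
Next: May 2014 → May 25 2014.
Next: June 2014 → Jun 25 2014.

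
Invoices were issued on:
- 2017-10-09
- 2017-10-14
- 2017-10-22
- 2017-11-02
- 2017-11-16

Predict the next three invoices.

2017-12-03, 2017-12-23, 2018-01-15

The spacing grows by 3 each time: 5, 8, 11, 14 days.
Next gap: 17 days. 2017-11-16 + 17 days = 2017-12-03.
Next gap: 20 days. 2017-12-03 + 20 days = 2017-12-23.
Next gap: 23 days. 2017-12-23 + 23 days = 2018-01-15.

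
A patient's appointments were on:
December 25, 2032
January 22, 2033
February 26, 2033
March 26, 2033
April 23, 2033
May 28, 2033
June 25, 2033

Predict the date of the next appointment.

July 23, 2033

These are Saturdays at 28- or 35-day spacing (28, 35, 28, 28, 35, 28).
The pattern: 4th Saturday of the month.
4th Saturday of July 2033: July 23, 2033.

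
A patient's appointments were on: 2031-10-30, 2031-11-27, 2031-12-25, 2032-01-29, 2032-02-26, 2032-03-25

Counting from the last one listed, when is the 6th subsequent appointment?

These are Thursdays with 28, 28, 35, 28, 28-day gaps.
Each is the final Thursday of its month — 2031-10-30 is past the 28th, so '4th Thursday' doesn't fit.
Last Thursday of April 2032: 2032-04-29.
Last Thursday of May 2032: 2032-05-27.
Last Thursday of June 2032: 2032-06-24.
July 2032 ends with Thursday 2032-07-29.
Last Thursday of August 2032: 2032-08-26.
Last Thursday of September 2032: 2032-09-30.

2032-09-30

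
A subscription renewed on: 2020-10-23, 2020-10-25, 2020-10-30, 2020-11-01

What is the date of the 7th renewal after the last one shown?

Gaps: 2, 5, 2 days — not constant, but cyclic with period 2.
The events fall on every Friday and Sunday.
Next Friday: 2020-11-06.
Next Sunday: 2020-11-08.
The following Friday is 2020-11-13.
The following Sunday is 2020-11-15.
Next Friday: 2020-11-20.
The following Sunday is 2020-11-22.
The following Friday is 2020-11-27.

2020-11-27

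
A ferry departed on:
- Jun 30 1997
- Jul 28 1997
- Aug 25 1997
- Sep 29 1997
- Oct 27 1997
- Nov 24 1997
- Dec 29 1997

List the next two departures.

Jan 26 1998, Feb 23 1998

All Mondays; the gaps (28, 28, 35, 28, 28, 35) vary with month length.
This is the last Monday of each month.
Last Monday of January 1998: Jan 26 1998.
Last Monday of February 1998: Feb 23 1998.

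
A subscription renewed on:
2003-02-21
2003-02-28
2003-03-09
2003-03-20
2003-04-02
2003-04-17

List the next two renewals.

2003-05-04, 2003-05-23

The spacing grows by 2 each time: 7, 9, 11, 13, 15 days.
Next gap: 17 days. 2003-04-17 + 17 days = 2003-05-04.
Next gap: 19 days. 2003-05-04 + 19 days = 2003-05-23.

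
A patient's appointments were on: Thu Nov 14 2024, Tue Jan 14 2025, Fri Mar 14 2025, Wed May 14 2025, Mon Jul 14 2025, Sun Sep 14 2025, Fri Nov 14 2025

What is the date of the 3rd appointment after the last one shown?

The day-of-month is always 14 (61, 59, 61, 61, 62, 61 days between events).
So this recurs on the 14th of every 2 months.
Next: January 2026 → Wed Jan 14 2026.
March 2026: Sat Mar 14 2026.
May 2026: Thu May 14 2026.

Thu May 14 2026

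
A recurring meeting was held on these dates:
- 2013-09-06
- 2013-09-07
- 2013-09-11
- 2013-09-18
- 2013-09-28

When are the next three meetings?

Gaps: 1, 4, 7, 10 days — each gap is 3 larger than the previous one.
Next gap: 13 days. 2013-09-28 + 13 days = 2013-10-11.
Next gap: 16 days. 2013-10-11 + 16 days = 2013-10-27.
Next gap: 19 days. 2013-10-27 + 19 days = 2013-11-15.

2013-10-11, 2013-10-27, 2013-11-15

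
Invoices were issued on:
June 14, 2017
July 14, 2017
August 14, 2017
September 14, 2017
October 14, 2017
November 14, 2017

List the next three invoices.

Gaps: 30, 31, 31, 30, 31 days — not constant. Every event is on the 14th of the month.
Pattern: the 14th of each month.
Next: December 2017 → December 14, 2017.
January 2018: January 14, 2018.
February 2018: February 14, 2018.

December 14, 2017; January 14, 2018; February 14, 2018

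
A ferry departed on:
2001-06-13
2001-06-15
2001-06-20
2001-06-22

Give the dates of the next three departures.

2001-06-27, 2001-06-29, 2001-07-04

The gap pattern 2, 5, 2 repeats every 2 events.
These are the Wednesdays and Fridays of each week.
Next Wednesday: 2001-06-27.
The following Friday is 2001-06-29.
The following Wednesday is 2001-07-04.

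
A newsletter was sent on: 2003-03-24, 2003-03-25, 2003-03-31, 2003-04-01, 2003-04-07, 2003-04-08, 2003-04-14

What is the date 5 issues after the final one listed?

Every event lands on a Monday or Tuesday (gaps cycle 1, 6, 1, 6, 1, 6).
So the schedule is: every Monday and Tuesday.
Next Tuesday: 2003-04-15.
Next Monday: 2003-04-21.
The following Tuesday is 2003-04-22.
The following Monday is 2003-04-28.
Next Tuesday: 2003-04-29.

2003-04-29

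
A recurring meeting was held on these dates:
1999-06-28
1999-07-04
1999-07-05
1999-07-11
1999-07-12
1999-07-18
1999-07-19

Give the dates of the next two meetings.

Gaps: 6, 1, 6, 1, 6, 1 days — not constant, but cyclic with period 2.
The events fall on every Monday and Sunday.
The following Sunday is 1999-07-25.
Next Monday: 1999-07-26.

1999-07-25, 1999-07-26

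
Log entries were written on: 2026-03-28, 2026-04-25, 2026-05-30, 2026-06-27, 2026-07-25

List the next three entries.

All Saturdays; the gaps (28, 35, 28, 28) vary with month length.
This is the last Saturday of each month.
Last Saturday of August 2026: 2026-08-29.
September 2026 ends with Saturday 2026-09-26.
Last Saturday of October 2026: 2026-10-31.

2026-08-29, 2026-09-26, 2026-10-31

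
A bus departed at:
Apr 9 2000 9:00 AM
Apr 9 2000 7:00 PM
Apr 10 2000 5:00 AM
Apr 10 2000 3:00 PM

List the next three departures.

Gaps: 10, 10, 10 hours — each event is 10 hours after the previous one.
Apr 10 2000 3:00 PM + 10 h = Apr 11 2000 1:00 AM.
Apr 11 2000 1:00 AM + 10 h = Apr 11 2000 11:00 AM.
Apr 11 2000 11:00 AM + 10 h = Apr 11 2000 9:00 PM.

Apr 11 2000 1:00 AM, Apr 11 2000 11:00 AM, Apr 11 2000 9:00 PM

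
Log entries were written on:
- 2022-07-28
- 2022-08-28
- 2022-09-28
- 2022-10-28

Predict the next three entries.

Gaps: 31, 31, 30 days — not constant. Every event is on the 28th of the month.
Pattern: the 28th of each month.
November 2022: 2022-11-28.
December 2022: 2022-12-28.
January 2023: 2023-01-28.

2022-11-28, 2022-12-28, 2023-01-28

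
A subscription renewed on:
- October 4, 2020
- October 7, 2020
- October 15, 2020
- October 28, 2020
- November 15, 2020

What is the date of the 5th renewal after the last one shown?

April 29, 2021

Intervals are 3, 8, 13, 18 days — an arithmetic progression with common difference 5.
Next gap: 23 days. November 15, 2020 + 23 days = December 8, 2020.
Next gap: 28 days. December 8, 2020 + 28 days = January 5, 2021.
Next gap: 33 days. January 5, 2021 + 33 days = February 7, 2021.
Next gap: 38 days. February 7, 2021 + 38 days = March 17, 2021.
Next gap: 43 days. March 17, 2021 + 43 days = April 29, 2021.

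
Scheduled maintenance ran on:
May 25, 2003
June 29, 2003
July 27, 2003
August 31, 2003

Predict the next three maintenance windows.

September 28, 2003; October 26, 2003; November 30, 2003

Every date is a Sunday; gaps 35, 28, 35 days.
Each is the last Sunday of its month (at least one falls on the 29th or later, ruling out '4th Sunday').
September 2003 ends with Sunday September 28, 2003.
October 2003 ends with Sunday October 26, 2003.
November 2003 ends with Sunday November 30, 2003.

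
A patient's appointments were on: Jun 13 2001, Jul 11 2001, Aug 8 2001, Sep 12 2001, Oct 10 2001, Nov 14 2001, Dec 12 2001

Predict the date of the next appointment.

Jan 9 2002

These are Wednesdays at 28- or 35-day spacing (28, 28, 35, 28, 35, 28).
The pattern: 2nd Wednesday of the month.
January 2002 — 2nd Wednesday is Jan 9 2002.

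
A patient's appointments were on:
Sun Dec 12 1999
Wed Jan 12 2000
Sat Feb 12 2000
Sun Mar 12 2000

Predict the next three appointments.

The day-of-month is always 12 (31, 31, 29 days between events).
So this recurs on the 12th of each month.
April 2000: Wed Apr 12 2000.
Next: May 2000 → Fri May 12 2000.
June 2000: Mon Jun 12 2000.

Wed Apr 12 2000, Fri May 12 2000, Mon Jun 12 2000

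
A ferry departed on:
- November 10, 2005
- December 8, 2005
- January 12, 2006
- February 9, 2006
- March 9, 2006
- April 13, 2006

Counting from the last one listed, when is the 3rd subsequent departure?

Gaps: 28, 35, 28, 28, 35 days — a mix of 28 and 35. Every date is a Thursday.
Each is the 2nd Thursday of its month.
May 2006 — 2nd Thursday is May 11, 2006.
June 2006 — 2nd Thursday is June 8, 2006.
2nd Thursday of July 2006: July 13, 2006.

July 13, 2006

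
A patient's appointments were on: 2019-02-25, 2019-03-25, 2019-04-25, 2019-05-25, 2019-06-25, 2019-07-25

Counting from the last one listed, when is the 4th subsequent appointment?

Each date is the 25th; the gaps (28, 31, 30, 31, 30) track the month lengths.
The rule is the 25th of each month.
August 2019: 2019-08-25.
September 2019: 2019-09-25.
October 2019: 2019-10-25.
Next: November 2019 → 2019-11-25.

2019-11-25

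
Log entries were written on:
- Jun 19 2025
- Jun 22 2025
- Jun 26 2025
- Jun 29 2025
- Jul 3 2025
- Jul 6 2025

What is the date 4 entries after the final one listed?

Every event lands on a Thursday or Sunday (gaps cycle 3, 4, 3, 4, 3).
So the schedule is: every Thursday and Sunday.
Next Thursday: Jul 10 2025.
Next Sunday: Jul 13 2025.
Next Thursday: Jul 17 2025.
Next Sunday: Jul 20 2025.

Jul 20 2025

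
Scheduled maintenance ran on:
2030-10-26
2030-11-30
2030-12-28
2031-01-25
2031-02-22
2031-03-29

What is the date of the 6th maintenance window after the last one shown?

These are Saturdays with 35, 28, 28, 28, 35-day gaps.
Each is the final Saturday of its month — 2030-11-30 is past the 28th, so '4th Saturday' doesn't fit.
Last Saturday of April 2031: 2031-04-26.
May 2031 ends with Saturday 2031-05-31.
June 2031 ends with Saturday 2031-06-28.
July 2031 ends with Saturday 2031-07-26.
August 2031 ends with Saturday 2031-08-30.
Last Saturday of September 2031: 2031-09-27.

2031-09-27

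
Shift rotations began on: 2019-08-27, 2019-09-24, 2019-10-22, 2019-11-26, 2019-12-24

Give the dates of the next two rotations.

These are Tuesdays at 28- or 35-day spacing (28, 28, 35, 28).
The pattern: 4th Tuesday of the month.
January 2020 — 4th Tuesday is 2020-01-28.
4th Tuesday of February 2020: 2020-02-25.

2020-01-28, 2020-02-25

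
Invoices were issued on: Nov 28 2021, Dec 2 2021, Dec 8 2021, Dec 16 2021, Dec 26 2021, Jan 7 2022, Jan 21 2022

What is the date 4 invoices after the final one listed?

Apr 7 2022

Gaps: 4, 6, 8, 10, 12, 14 days — each gap is 2 larger than the previous one.
Next gap: 16 days. Jan 21 2022 + 16 days = Feb 6 2022.
Next gap: 18 days. Feb 6 2022 + 18 days = Feb 24 2022.
Next gap: 20 days. Feb 24 2022 + 20 days = Mar 16 2022.
Next gap: 22 days. Mar 16 2022 + 22 days = Apr 7 2022.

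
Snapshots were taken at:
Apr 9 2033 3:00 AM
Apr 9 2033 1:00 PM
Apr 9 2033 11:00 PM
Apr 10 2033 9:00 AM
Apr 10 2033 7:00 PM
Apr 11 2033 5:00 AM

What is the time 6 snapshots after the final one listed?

Gaps: 10, 10, 10, 10, 10 hours — each event is 10 hours after the previous one.
Apr 11 2033 5:00 AM + 10 h = Apr 11 2033 3:00 PM.
Apr 11 2033 3:00 PM + 10 h = Apr 12 2033 1:00 AM.
Apr 12 2033 1:00 AM + 10 h = Apr 12 2033 11:00 AM.
Apr 12 2033 11:00 AM + 10 h = Apr 12 2033 9:00 PM.
Apr 12 2033 9:00 PM + 10 h = Apr 13 2033 7:00 AM.
Apr 13 2033 7:00 AM + 10 h = Apr 13 2033 5:00 PM.

Apr 13 2033 5:00 PM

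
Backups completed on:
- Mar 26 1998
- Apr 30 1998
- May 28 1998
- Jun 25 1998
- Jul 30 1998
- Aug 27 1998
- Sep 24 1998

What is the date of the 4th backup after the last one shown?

Every date is a Thursday; gaps 35, 28, 28, 35, 28, 28 days.
Each is the last Thursday of its month (at least one falls on the 29th or later, ruling out '4th Thursday').
October 1998 ends with Thursday Oct 29 1998.
Last Thursday of November 1998: Nov 26 1998.
Last Thursday of December 1998: Dec 31 1998.
January 1999 ends with Thursday Jan 28 1999.

Jan 28 1999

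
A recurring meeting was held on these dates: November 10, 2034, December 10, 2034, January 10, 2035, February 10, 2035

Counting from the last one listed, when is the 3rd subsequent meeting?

The day-of-month is always 10 (30, 31, 31 days between events).
So this recurs on the 10th of each month.
Next: March 2035 → March 10, 2035.
April 2035: April 10, 2035.
Next: May 2035 → May 10, 2035.

May 10, 2035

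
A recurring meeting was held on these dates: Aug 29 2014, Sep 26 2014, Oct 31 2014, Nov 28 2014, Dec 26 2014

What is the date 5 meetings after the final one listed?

Every date is a Friday; gaps 28, 35, 28, 28 days.
Each is the last Friday of its month (at least one falls on the 29th or later, ruling out '4th Friday').
Last Friday of January 2015: Jan 30 2015.
February 2015 ends with Friday Feb 27 2015.
Last Friday of March 2015: Mar 27 2015.
April 2015 ends with Friday Apr 24 2015.
Last Friday of May 2015: May 29 2015.

May 29 2015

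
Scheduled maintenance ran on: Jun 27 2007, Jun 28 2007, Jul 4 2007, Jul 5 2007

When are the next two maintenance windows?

The gap pattern 1, 6, 1 repeats every 2 events.
These are the Wednesdays and Thursdays of each week.
The following Wednesday is Jul 11 2007.
Next Thursday: Jul 12 2007.

Jul 11 2007, Jul 12 2007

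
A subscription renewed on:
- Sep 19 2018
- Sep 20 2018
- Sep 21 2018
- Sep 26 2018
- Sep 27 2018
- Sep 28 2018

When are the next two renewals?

Gaps: 1, 1, 5, 1, 1 days — not constant, but cyclic with period 3.
The events fall on every Wednesday, Thursday and Friday.
Next Wednesday: Oct 3 2018.
The following Thursday is Oct 4 2018.

Oct 3 2018, Oct 4 2018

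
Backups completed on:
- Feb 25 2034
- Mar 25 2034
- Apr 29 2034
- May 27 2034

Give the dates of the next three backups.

Jun 24 2034, Jul 29 2034, Aug 26 2034

These are Saturdays with 28, 35, 28-day gaps.
Each is the final Saturday of its month — Apr 29 2034 is past the 28th, so '4th Saturday' doesn't fit.
June 2034 ends with Saturday Jun 24 2034.
Last Saturday of July 2034: Jul 29 2034.
Last Saturday of August 2034: Aug 26 2034.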